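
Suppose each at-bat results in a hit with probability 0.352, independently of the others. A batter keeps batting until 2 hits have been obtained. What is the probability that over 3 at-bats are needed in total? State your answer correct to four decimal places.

Needing more than 3 at-bats ⇔ fewer than 2 successes in the first 3. With X ~ Binomial(3, 0.352), P(Y > 3) = P(X ≤ 1).
  k=0: C(3,0)·0.352^0·0.648^3 = 0.272098
  k=1: C(3,1)·0.352^1·0.648^2 = 0.443419
P(X ≤ 1) = 0.715516

0.7155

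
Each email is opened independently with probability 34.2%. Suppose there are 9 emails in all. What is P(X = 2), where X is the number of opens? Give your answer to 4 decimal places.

0.2249

X ~ Binomial(n=9, p=0.342).
P(X=2) = C(9,2) · p^2 · (1−p)^7
= 36 · 0.11696 · 0.053405 = 0.224872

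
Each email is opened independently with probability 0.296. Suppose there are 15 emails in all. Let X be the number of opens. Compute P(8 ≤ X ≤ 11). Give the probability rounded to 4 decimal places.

0.0463

X ~ Binomial(15, 0.296); P(8 ≤ X ≤ 11) = Σ C(15,k) p^k (1−p)^(15−k) over k:
  k=8: C(15,8)·0.296^8·0.704^7 = 0.032501
  k=9: C(15,9)·0.296^9·0.704^6 = 0.010628
  k=10: C(15,10)·0.296^10·0.704^5 = 0.002681
  k=11: C(15,11)·0.296^11·0.704^4 = 0.000512
Total = 0.046323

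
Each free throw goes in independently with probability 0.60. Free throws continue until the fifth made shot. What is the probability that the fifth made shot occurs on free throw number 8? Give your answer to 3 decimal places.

0.174

Y = trial on which the fifth success occurs; negative binomial, r=5, p=0.60.
P(Y=8) = C(7,4) · p^5 · (1−p)^3
= 35 · 0.07776 · 0.064 = 0.17418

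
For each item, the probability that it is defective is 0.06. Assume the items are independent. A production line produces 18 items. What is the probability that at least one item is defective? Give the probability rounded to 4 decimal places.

P(at least one) = 1 − P(none) = 1 − (1 − 0.06)^18
= 1 − 0.328323 = 0.671677

0.6717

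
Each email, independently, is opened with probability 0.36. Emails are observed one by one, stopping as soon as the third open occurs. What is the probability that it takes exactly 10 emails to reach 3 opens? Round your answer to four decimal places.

0.0739

Y = trial on which the third success occurs; negative binomial, r=3, p=0.36.
P(Y=10) = C(9,2) · p^3 · (1−p)^7
= 36 · 0.046656 · 0.04398 = 0.073870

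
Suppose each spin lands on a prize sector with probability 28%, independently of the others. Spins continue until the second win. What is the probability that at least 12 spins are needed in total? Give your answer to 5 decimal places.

0.14227

Needing more than 11 spins ⇔ fewer than 2 successes in the first 11. With X ~ Binomial(11, 0.28), P(Y > 11) = P(X ≤ 1).
  k=0: C(11,0)·0.28^0·0.72^11 = 0.0269561
  k=1: C(11,1)·0.28^1·0.72^10 = 0.1153123
P(X ≤ 1) = 0.1422684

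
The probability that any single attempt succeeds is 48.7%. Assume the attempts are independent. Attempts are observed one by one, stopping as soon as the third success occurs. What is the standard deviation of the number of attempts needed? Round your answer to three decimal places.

Y = total attempts until the third success; negative binomial with r=3, p=0.487.
SD(Y) = √[r(1−p)/p²] = √(6.48904) = 2.54736

2.547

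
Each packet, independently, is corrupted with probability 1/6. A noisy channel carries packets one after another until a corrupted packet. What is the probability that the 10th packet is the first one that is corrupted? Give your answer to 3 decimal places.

0.032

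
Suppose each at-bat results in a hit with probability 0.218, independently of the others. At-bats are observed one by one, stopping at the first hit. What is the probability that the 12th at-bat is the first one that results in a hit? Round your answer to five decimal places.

Geometric (trials to first success), p = 0.218.
P(Y = 12) = (1−p)^11 · p = 0.066877 · 0.218 = 0.0145791

0.01458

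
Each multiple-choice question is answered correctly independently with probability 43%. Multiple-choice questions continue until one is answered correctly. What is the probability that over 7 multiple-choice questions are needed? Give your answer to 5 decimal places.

0.01955

Y = number of multiple-choice questions to the first success; geometric, p = 0.43.
P(Y > 7) = P(first 7 all fail) = (1−p)^7 = 0.0195490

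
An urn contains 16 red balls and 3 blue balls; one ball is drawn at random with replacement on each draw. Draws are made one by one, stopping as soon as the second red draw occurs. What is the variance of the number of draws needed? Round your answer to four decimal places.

Y = total draws until the second success; negative binomial with r=2, p=0.842105.
Var(Y) = r(1−p)/p² = 2·0.157895 / 0.842105² = 0.445312

0.4453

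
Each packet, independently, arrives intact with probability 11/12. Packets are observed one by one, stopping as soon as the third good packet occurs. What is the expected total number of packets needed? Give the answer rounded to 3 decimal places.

3.273

Y = total packets until the third success; negative binomial with r=3, p=0.916667.
E[Y] = r / p = 3 / 0.916667 = 3.27273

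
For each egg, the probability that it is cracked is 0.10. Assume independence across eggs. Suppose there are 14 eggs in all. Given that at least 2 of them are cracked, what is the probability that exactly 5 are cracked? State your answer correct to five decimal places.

0.01867

X ~ Binomial(14, 0.10). Want P(X=5 | X≥2) = P(X=5) / P(X≥2).
P(X=5) = C(14,5)·0.10^5·0.90^9 = 0.0077562
P(X≥2) = 1 − 0.2287679 − 0.3558612 = 0.4153709
Ratio = 0.0077562 / 0.4153709 = 0.0186729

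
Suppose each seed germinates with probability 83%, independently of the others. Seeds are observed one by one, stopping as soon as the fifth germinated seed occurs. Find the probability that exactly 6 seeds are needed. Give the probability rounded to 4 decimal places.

Y = trial on which the fifth success occurs; negative binomial, r=5, p=0.83.
P(Y=6) = C(5,4) · p^5 · (1−p)^1
= 5 · 0.3939 · 0.17 = 0.334818

0.3348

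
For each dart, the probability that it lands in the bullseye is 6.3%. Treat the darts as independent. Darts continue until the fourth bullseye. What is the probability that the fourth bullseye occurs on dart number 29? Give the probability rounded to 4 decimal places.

Y = trial on which the fourth success occurs; negative binomial, r=4, p=0.063.
P(Y=29) = C(28,3) · p^4 · (1−p)^25
= 3276 · 1.5753e-05 · 0.19656 = 0.010144

0.0101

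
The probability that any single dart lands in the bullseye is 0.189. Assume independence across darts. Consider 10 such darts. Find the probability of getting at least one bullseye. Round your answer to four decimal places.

0.8769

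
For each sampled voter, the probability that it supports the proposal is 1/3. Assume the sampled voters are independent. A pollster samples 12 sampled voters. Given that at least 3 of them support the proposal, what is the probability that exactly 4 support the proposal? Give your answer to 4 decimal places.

0.2912

X ~ Binomial(12, 0.333333). Want P(X=4 | X≥3) = P(X=4) / P(X≥3).
P(X=4) = C(12,4)·0.333333^4·0.666667^8 = 0.238446
P(X≥3) = 1 − 0.007707 − 0.046244 − 0.127171 = 0.818877
Ratio = 0.238446 / 0.818877 = 0.291187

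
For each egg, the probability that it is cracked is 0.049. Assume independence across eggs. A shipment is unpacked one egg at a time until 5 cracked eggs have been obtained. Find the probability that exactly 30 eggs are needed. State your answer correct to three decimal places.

0.002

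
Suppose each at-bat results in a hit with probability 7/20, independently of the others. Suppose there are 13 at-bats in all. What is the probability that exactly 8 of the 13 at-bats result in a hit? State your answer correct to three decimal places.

X ~ Binomial(n=13, p=0.35).
P(X=8) = C(13,8) · p^8 · (1−p)^5
= 1287 · 0.00022519 · 0.11603 = 0.03363

0.034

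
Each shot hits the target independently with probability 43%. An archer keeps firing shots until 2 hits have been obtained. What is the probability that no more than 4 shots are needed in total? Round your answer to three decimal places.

0.576

Finishing within 4 shots ⇔ at least 2 successes in the first 4. With X ~ Binomial(4, 0.43), P(Y ≤ 4) = 1 − P(X ≤ 1).
  k=0: C(4,0)·0.43^0·0.57^4 = 0.10556
  k=1: C(4,1)·0.43^1·0.57^3 = 0.31853
1 − 0.42409 = 0.57591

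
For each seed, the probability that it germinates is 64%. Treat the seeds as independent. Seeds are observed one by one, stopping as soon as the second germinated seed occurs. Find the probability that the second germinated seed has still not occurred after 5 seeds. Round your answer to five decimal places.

0.05979

Needing more than 5 seeds ⇔ fewer than 2 successes in the first 5. With X ~ Binomial(5, 0.64), P(Y > 5) = P(X ≤ 1).
  k=0: C(5,0)·0.64^0·0.36^5 = 0.0060466
  k=1: C(5,1)·0.64^1·0.36^4 = 0.0537477
P(X ≤ 1) = 0.0597943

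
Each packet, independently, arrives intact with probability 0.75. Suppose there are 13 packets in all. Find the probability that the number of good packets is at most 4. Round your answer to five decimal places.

0.00099

X ~ Binomial(13, 0.75); P(X ≤ 4) = Σ C(13,k) p^k (1−p)^(13−k) over k:
  k=0: C(13,0)·0.75^0·0.25^13 = 0.0000000
  k=1: C(13,1)·0.75^1·0.25^12 = 0.0000006
  k=2: C(13,2)·0.75^2·0.25^11 = 0.0000105
  k=3: C(13,3)·0.75^3·0.25^10 = 0.0001151
  k=4: C(13,4)·0.75^4·0.25^9 = 0.0008630
Total = 0.0009891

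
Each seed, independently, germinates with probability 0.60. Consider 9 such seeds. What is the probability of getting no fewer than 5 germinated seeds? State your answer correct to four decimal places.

0.7334

X ~ Binomial(9, 0.60); P(X ≥ 5) = Σ C(9,k) p^k (1−p)^(9−k) over k:
  k=5: C(9,5)·0.60^5·0.40^4 = 0.250823
  k=6: C(9,6)·0.60^6·0.40^3 = 0.250823
  k=7: C(9,7)·0.60^7·0.40^2 = 0.161243
  k=8: C(9,8)·0.60^8·0.40^1 = 0.060466
  k=9: C(9,9)·0.60^9·0.40^0 = 0.010078
Total = 0.733432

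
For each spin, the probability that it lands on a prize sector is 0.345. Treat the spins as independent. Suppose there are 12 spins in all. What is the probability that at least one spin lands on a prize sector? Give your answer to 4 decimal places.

0.9938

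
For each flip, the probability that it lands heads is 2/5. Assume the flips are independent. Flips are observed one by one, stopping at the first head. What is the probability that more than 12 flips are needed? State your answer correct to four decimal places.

Y = number of flips to the first success; geometric, p = 0.40.
P(Y > 12) = P(first 12 all fail) = (1−p)^12 = 0.002177

0.0022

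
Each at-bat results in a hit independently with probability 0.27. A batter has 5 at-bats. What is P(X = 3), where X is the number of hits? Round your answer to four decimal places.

X ~ Binomial(n=5, p=0.27).
P(X=3) = C(5,3) · p^3 · (1−p)^2
= 10 · 0.019683 · 0.5329 = 0.104891

0.1049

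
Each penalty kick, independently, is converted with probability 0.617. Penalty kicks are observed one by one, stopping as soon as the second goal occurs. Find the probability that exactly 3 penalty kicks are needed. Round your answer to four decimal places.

Y = trial on which the second success occurs; negative binomial, r=2, p=0.617.
P(Y=3) = C(2,1) · p^2 · (1−p)^1
= 2 · 0.38069 · 0.383 = 0.291608

0.2916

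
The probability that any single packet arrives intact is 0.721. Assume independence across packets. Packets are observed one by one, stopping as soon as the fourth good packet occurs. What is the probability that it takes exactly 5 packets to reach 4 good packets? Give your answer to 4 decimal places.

0.3016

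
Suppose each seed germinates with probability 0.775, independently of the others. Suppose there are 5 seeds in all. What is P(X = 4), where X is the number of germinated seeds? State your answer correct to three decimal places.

X ~ Binomial(n=5, p=0.775).
P(X=4) = C(5,4) · p^4 · (1−p)^1
= 5 · 0.36075 · 0.225 = 0.40584

0.406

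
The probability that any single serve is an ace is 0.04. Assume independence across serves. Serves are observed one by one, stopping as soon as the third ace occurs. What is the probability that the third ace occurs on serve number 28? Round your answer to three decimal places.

Y = trial on which the third success occurs; negative binomial, r=3, p=0.04.
P(Y=28) = C(27,2) · p^3 · (1−p)^25
= 351 · 6.4e-05 · 0.3604 = 0.00810

0.008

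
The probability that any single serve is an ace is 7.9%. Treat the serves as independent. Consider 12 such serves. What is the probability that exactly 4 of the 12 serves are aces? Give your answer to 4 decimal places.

X ~ Binomial(n=12, p=0.079).
P(X=4) = C(12,4) · p^4 · (1−p)^8
= 495 · 3.895e-05 · 0.5177 = 0.009981

0.0100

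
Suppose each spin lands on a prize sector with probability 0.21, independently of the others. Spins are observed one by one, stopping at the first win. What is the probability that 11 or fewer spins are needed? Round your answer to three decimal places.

0.925

Y = number of spins to the first success; geometric, p = 0.21.
P(Y ≤ 11) = 1 − (1−p)^11 = 1 − 0.07480 = 0.92520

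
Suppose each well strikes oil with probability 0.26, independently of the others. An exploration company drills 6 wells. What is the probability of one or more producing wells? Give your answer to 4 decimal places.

0.8358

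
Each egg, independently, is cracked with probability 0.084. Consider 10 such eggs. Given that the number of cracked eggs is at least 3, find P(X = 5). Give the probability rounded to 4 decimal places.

X ~ Binomial(10, 0.084). Want P(X=5 | X≥3) = P(X=5) / P(X≥3).
P(X=5) = C(10,5)·0.084^5·0.916^5 = 0.000680
P(X≥3) = 1 − 0.415867 − 0.381363 − 0.157375 = 0.045395
Ratio = 0.000680 / 0.045395 = 0.014972

0.0150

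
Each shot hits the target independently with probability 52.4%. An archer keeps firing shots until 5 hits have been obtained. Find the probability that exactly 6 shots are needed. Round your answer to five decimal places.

Y = trial on which the fifth success occurs; negative binomial, r=5, p=0.524.
P(Y=6) = C(5,4) · p^5 · (1−p)^1
= 5 · 0.039505 · 0.476 = 0.0940228

0.09402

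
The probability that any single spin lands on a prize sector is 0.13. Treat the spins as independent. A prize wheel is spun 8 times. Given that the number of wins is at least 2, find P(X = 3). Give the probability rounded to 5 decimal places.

X ~ Binomial(8, 0.13). Want P(X=3 | X≥2) = P(X=3) / P(X≥2).
P(X=3) = C(8,3)·0.13^3·0.87^5 = 0.0613217
P(X≥2) = 1 − 0.3282117 − 0.3923450 = 0.2794433
Ratio = 0.0613217 / 0.2794433 = 0.2194424

0.21944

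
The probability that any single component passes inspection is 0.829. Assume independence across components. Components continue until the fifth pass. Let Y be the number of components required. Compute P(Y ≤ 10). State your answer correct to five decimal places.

Finishing within 10 components ⇔ at least 5 successes in the first 10. With X ~ Binomial(10, 0.829), P(Y ≤ 10) = 1 − P(X ≤ 4).
  k=0: C(10,0)·0.829^0·0.171^10 = 0.0000000
  k=1: C(10,1)·0.829^1·0.171^9 = 0.0000010
  k=2: C(10,2)·0.829^2·0.171^8 = 0.0000226
  k=3: C(10,3)·0.829^3·0.171^7 = 0.0002923
  k=4: C(10,4)·0.829^4·0.171^6 = 0.0024798
1 − 0.0027957 = 0.9972043

0.99720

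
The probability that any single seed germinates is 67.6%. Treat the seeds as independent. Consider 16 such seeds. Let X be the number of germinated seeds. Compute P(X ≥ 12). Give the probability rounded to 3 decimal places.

X ~ Binomial(16, 0.676); P(X ≥ 12) = Σ C(16,k) p^k (1−p)^(16−k) over k:
  k=12: C(16,12)·0.676^12·0.324^4 = 0.18265
  k=13: C(16,13)·0.676^13·0.324^3 = 0.11725
  k=14: C(16,14)·0.676^14·0.324^2 = 0.05242
  k=15: C(16,15)·0.676^15·0.324^1 = 0.01458
  k=16: C(16,16)·0.676^16·0.324^0 = 0.00190
Total = 0.36881

0.369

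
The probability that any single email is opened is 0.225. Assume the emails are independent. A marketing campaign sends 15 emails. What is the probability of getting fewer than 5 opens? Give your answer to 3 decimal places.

0.766

X ~ Binomial(15, 0.225); P(X ≤ 4) = Σ C(15,k) p^k (1−p)^(15−k) over k:
  k=0: C(15,0)·0.225^0·0.775^15 = 0.02185
  k=1: C(15,1)·0.225^1·0.775^14 = 0.09517
  k=2: C(15,2)·0.225^2·0.775^13 = 0.19341
  k=3: C(15,3)·0.225^3·0.775^12 = 0.24332
  k=4: C(15,4)·0.225^4·0.775^11 = 0.21192
Total = 0.76568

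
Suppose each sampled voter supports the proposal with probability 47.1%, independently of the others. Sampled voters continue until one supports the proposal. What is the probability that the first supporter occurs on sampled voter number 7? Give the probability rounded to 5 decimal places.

Geometric (trials to first success), p = 0.471.
P(Y = 7) = (1−p)^6 · p = 0.021915 · 0.471 = 0.0103218

0.01032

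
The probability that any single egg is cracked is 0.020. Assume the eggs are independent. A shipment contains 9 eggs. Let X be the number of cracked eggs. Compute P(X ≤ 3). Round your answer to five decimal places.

X ~ Binomial(9, 0.02); P(X ≤ 3) = Σ C(9,k) p^k (1−p)^(9−k) over k:
  k=0: C(9,0)·0.02^0·0.98^9 = 0.8337478
  k=1: C(9,1)·0.02^1·0.98^8 = 0.1531373
  k=2: C(9,2)·0.02^2·0.98^7 = 0.0125010
  k=3: C(9,3)·0.02^3·0.98^6 = 0.0005953
Total = 0.9999814

0.99998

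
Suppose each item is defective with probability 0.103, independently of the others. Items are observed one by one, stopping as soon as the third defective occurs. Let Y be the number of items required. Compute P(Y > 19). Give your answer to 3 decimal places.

0.689

Needing more than 19 items ⇔ fewer than 3 successes in the first 19. With X ~ Binomial(19, 0.103), P(Y > 19) = P(X ≤ 2).
  k=0: C(19,0)·0.103^0·0.897^19 = 0.12678
  k=1: C(19,1)·0.103^1·0.897^18 = 0.27660
  k=2: C(19,2)·0.103^2·0.897^17 = 0.28585
P(X ≤ 2) = 0.68924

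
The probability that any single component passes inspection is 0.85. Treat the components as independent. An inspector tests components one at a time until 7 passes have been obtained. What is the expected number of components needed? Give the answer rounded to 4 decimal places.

8.2353

Y = total components until the seventh success; negative binomial with r=7, p=0.85.
E[Y] = r / p = 7 / 0.85 = 8.235294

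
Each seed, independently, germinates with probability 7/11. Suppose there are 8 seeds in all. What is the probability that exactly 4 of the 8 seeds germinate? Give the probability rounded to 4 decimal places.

X ~ Binomial(n=8, p=0.636364).
P(X=4) = C(8,4) · p^4 · (1−p)^4
= 70 · 0.16399 · 0.017485 = 0.200719

0.2007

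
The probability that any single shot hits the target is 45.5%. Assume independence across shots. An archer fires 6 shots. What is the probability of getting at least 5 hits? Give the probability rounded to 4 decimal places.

X ~ Binomial(6, 0.455); P(X ≥ 5) = Σ C(6,k) p^k (1−p)^(6−k) over k:
  k=5: C(6,5)·0.455^5·0.545^1 = 0.063768
  k=6: C(6,6)·0.455^6·0.545^0 = 0.008873
Total = 0.072641

0.0726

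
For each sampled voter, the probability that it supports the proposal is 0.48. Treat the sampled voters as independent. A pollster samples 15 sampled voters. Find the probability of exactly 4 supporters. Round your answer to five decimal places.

X ~ Binomial(n=15, p=0.48).
P(X=4) = C(15,4) · p^4 · (1−p)^11
= 1365 · 0.053084 · 0.00075169 = 0.0544671

0.05447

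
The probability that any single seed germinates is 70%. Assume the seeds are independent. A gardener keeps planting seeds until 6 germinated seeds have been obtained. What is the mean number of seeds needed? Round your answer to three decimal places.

Y = total seeds until the sixth success; negative binomial with r=6, p=0.70.
E[Y] = r / p = 6 / 0.70 = 8.57143

8.571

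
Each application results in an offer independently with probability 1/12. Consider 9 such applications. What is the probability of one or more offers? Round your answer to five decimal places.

P(at least one) = 1 − P(none) = 1 − (1 − 0.083333)^9
= 1 − 0.4569861 = 0.5430139

0.54301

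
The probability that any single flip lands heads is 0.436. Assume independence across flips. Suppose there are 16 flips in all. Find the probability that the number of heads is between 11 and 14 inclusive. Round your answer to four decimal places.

X ~ Binomial(16, 0.436); P(11 ≤ X ≤ 14) = Σ C(16,k) p^k (1−p)^(16−k) over k:
  k=11: C(16,11)·0.436^11·0.564^5 = 0.026979
  k=12: C(16,12)·0.436^12·0.564^4 = 0.008690
  k=13: C(16,13)·0.436^13·0.564^3 = 0.002067
  k=14: C(16,14)·0.436^14·0.564^2 = 0.000342
Total = 0.038079

0.0381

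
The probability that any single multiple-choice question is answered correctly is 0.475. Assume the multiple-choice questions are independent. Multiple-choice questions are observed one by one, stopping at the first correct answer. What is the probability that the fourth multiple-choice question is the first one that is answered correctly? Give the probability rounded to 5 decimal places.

Geometric (trials to first success), p = 0.475.
P(Y = 4) = (1−p)^3 · p = 0.1447 · 0.475 = 0.0687340

0.06873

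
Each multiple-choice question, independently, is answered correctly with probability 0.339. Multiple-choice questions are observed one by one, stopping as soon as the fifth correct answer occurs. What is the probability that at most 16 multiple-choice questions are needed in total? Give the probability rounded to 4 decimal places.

0.6783

Finishing within 16 multiple-choice questions ⇔ at least 5 successes in the first 16. With X ~ Binomial(16, 0.339), P(Y ≤ 16) = 1 − P(X ≤ 4).
  k=0: C(16,0)·0.339^0·0.661^16 = 0.001328
  k=1: C(16,1)·0.339^1·0.661^15 = 0.010898
  k=2: C(16,2)·0.339^2·0.661^14 = 0.041918
  k=3: C(16,3)·0.339^3·0.661^13 = 0.100324
  k=4: C(16,4)·0.339^4·0.661^12 = 0.167220
1 − 0.321688 = 0.678312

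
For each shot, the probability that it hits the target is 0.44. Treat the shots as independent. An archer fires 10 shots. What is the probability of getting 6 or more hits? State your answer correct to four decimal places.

X ~ Binomial(10, 0.44); P(X ≥ 6) = Σ C(10,k) p^k (1−p)^(10−k) over k:
  k=6: C(10,6)·0.44^6·0.56^4 = 0.149861
  k=7: C(10,7)·0.44^7·0.56^3 = 0.067284
  k=8: C(10,8)·0.44^8·0.56^2 = 0.019825
  k=9: C(10,9)·0.44^9·0.56^1 = 0.003461
  k=10: C(10,10)·0.44^10·0.56^0 = 0.000272
Total = 0.240703

0.2407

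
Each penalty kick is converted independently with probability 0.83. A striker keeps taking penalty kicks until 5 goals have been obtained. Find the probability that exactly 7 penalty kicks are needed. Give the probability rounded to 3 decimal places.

Y = trial on which the fifth success occurs; negative binomial, r=5, p=0.83.
P(Y=7) = C(6,4) · p^5 · (1−p)^2
= 15 · 0.3939 · 0.0289 = 0.17076

0.171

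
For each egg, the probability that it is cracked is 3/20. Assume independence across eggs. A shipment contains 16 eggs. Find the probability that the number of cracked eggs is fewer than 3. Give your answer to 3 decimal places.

X ~ Binomial(16, 0.15); P(X ≤ 2) = Σ C(16,k) p^k (1−p)^(16−k) over k:
  k=0: C(16,0)·0.15^0·0.85^16 = 0.07425
  k=1: C(16,1)·0.15^1·0.85^15 = 0.20965
  k=2: C(16,2)·0.15^2·0.85^14 = 0.27748
Total = 0.56138

0.561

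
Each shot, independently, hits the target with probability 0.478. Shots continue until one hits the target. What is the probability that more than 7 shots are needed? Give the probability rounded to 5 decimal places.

Y = number of shots to the first success; geometric, p = 0.478.
P(Y > 7) = P(first 7 all fail) = (1−p)^7 = 0.0105607

0.01056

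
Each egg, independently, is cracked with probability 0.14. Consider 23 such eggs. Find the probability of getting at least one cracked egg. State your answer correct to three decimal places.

0.969

P(at least one) = 1 − P(none) = 1 − (1 − 0.14)^23
= 1 − 0.03115 = 0.96885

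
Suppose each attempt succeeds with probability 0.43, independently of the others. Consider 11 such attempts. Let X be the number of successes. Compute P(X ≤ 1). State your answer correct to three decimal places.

X ~ Binomial(11, 0.43); P(X ≤ 1) = Σ C(11,k) p^k (1−p)^(11−k) over k:
  k=0: C(11,0)·0.43^0·0.57^11 = 0.00206
  k=1: C(11,1)·0.43^1·0.57^10 = 0.01712
Total = 0.01919

0.019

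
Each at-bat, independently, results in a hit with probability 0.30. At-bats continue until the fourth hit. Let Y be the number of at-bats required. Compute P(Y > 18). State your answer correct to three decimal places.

0.165

Needing more than 18 at-bats ⇔ fewer than 4 successes in the first 18. With X ~ Binomial(18, 0.30), P(Y > 18) = P(X ≤ 3).
  k=0: C(18,0)·0.30^0·0.70^18 = 0.00163
  k=1: C(18,1)·0.30^1·0.70^17 = 0.01256
  k=2: C(18,2)·0.30^2·0.70^16 = 0.04576
  k=3: C(18,3)·0.30^3·0.70^15 = 0.10460
P(X ≤ 3) = 0.16455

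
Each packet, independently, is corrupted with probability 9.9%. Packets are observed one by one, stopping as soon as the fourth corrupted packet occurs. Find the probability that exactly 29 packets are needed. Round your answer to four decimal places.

0.0232

Y = trial on which the fourth success occurs; negative binomial, r=4, p=0.099.
P(Y=29) = C(28,3) · p^4 · (1−p)^25
= 3276 · 9.606e-05 · 0.073811 = 0.023228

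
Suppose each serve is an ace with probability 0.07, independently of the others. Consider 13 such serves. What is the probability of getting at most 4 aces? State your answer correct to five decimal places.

X ~ Binomial(13, 0.07); P(X ≤ 4) = Σ C(13,k) p^k (1−p)^(13−k) over k:
  k=0: C(13,0)·0.07^0·0.93^13 = 0.3892946
  k=1: C(13,1)·0.07^1·0.93^12 = 0.3809226
  k=2: C(13,2)·0.07^2·0.93^11 = 0.1720296
  k=3: C(13,3)·0.07^3·0.93^10 = 0.0474777
  k=4: C(13,4)·0.07^4·0.93^9 = 0.0089340
Total = 0.9986584

0.99866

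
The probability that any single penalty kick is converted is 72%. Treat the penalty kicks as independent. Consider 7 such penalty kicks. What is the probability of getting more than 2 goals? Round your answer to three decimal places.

0.979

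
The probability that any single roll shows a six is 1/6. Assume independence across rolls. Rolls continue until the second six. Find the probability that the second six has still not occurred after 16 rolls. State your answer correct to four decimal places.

0.2272

Needing more than 16 rolls ⇔ fewer than 2 successes in the first 16. With X ~ Binomial(16, 0.166667), P(Y > 16) = P(X ≤ 1).
  k=0: C(16,0)·0.166667^0·0.833333^16 = 0.054088
  k=1: C(16,1)·0.166667^1·0.833333^15 = 0.173081
P(X ≤ 1) = 0.227169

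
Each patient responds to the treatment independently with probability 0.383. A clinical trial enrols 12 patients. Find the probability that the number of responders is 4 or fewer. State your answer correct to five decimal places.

0.48701

X ~ Binomial(12, 0.383); P(X ≤ 4) = Σ C(12,k) p^k (1−p)^(12−k) over k:
  k=0: C(12,0)·0.383^0·0.617^12 = 0.0030438
  k=1: C(12,1)·0.383^1·0.617^11 = 0.0226734
  k=2: C(12,2)·0.383^2·0.617^10 = 0.0774093
  k=3: C(12,3)·0.383^3·0.617^9 = 0.1601716
  k=4: C(12,4)·0.383^4·0.617^8 = 0.2237080
Total = 0.4870062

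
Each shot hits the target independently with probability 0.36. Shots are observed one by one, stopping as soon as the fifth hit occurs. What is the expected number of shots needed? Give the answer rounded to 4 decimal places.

13.8889

Y = total shots until the fifth success; negative binomial with r=5, p=0.36.
E[Y] = r / p = 5 / 0.36 = 13.888889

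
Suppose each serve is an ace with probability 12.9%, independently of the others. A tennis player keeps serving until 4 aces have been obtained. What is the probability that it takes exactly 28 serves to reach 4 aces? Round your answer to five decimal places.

0.02944

Y = trial on which the fourth success occurs; negative binomial, r=4, p=0.129.
P(Y=28) = C(27,3) · p^4 · (1−p)^24
= 2925 · 0.00027692 · 0.036344 = 0.0294388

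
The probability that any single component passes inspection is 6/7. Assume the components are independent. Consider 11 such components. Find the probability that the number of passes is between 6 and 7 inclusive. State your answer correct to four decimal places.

0.0576

X ~ Binomial(11, 0.857143); P(6 ≤ X ≤ 7) = Σ C(11,k) p^k (1−p)^(11−k) over k:
  k=6: C(11,6)·0.857143^6·0.142857^5 = 0.010901
  k=7: C(11,7)·0.857143^7·0.142857^4 = 0.046719
Total = 0.057620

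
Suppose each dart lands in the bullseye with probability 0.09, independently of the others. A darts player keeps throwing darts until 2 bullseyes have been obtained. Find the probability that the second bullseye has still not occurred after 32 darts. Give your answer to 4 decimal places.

0.2037

Needing more than 32 darts ⇔ fewer than 2 successes in the first 32. With X ~ Binomial(32, 0.09), P(Y > 32) = P(X ≤ 1).
  k=0: C(32,0)·0.09^0·0.91^32 = 0.048902
  k=1: C(32,1)·0.09^1·0.91^31 = 0.154766
P(X ≤ 1) = 0.203668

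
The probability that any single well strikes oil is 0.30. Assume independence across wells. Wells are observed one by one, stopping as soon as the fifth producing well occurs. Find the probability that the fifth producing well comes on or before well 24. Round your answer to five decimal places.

0.88892

Finishing within 24 wells ⇔ at least 5 successes in the first 24. With X ~ Binomial(24, 0.30), P(Y ≤ 24) = 1 − P(X ≤ 4).
  k=0: C(24,0)·0.30^0·0.70^24 = 0.0001916
  k=1: C(24,1)·0.30^1·0.70^23 = 0.0019705
  k=2: C(24,2)·0.30^2·0.70^22 = 0.0097120
  k=3: C(24,3)·0.30^3·0.70^21 = 0.0305234
  k=4: C(24,4)·0.30^4·0.70^20 = 0.0686777
1 − 0.1110752 = 0.8889248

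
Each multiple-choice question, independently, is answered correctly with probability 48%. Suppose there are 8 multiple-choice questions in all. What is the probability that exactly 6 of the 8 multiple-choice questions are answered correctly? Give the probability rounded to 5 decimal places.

X ~ Binomial(n=8, p=0.48).
P(X=6) = C(8,6) · p^6 · (1−p)^2
= 28 · 0.012231 · 0.2704 = 0.0926002

0.09260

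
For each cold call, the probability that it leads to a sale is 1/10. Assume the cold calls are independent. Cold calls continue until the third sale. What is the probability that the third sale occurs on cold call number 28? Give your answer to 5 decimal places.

0.02520

Y = trial on which the third success occurs; negative binomial, r=3, p=0.10.
P(Y=28) = C(27,2) · p^3 · (1−p)^25
= 351 · 0.001 · 0.07179 = 0.0251982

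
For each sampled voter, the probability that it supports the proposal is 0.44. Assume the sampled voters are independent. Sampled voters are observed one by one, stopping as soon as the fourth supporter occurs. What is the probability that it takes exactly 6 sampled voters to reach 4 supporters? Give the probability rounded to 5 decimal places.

Y = trial on which the fourth success occurs; negative binomial, r=4, p=0.44.
P(Y=6) = C(5,3) · p^4 · (1−p)^2
= 10 · 0.037481 · 0.3136 = 0.1175403

0.11754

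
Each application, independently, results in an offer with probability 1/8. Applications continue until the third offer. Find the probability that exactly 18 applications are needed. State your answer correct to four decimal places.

0.0358

Y = trial on which the third success occurs; negative binomial, r=3, p=0.125.
P(Y=18) = C(17,2) · p^3 · (1−p)^15
= 136 · 0.0019531 · 0.13493 = 0.035842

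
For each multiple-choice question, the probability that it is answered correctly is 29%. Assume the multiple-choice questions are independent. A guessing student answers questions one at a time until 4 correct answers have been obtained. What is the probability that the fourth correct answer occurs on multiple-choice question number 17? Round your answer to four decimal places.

Y = trial on which the fourth success occurs; negative binomial, r=4, p=0.29.
P(Y=17) = C(16,3) · p^4 · (1−p)^13
= 560 · 0.0070728 · 0.011651 = 0.046146

0.0461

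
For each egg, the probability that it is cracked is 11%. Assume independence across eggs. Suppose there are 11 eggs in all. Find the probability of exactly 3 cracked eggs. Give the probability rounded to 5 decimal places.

0.08645

X ~ Binomial(n=11, p=0.11).
P(X=3) = C(11,3) · p^3 · (1−p)^8
= 165 · 0.001331 · 0.39366 = 0.0864534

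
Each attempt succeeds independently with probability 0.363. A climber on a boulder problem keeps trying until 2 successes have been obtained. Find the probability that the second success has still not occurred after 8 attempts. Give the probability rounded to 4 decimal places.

0.1507

Needing more than 8 attempts ⇔ fewer than 2 successes in the first 8. With X ~ Binomial(8, 0.363), P(Y > 8) = P(X ≤ 1).
  k=0: C(8,0)·0.363^0·0.637^8 = 0.027109
  k=1: C(8,1)·0.363^1·0.637^7 = 0.123587
P(X ≤ 1) = 0.150696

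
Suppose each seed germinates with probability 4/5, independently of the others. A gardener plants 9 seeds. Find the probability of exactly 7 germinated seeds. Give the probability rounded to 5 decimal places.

X ~ Binomial(n=9, p=0.80).
P(X=7) = C(9,7) · p^7 · (1−p)^2
= 36 · 0.20972 · 0.04 = 0.3019899

0.30199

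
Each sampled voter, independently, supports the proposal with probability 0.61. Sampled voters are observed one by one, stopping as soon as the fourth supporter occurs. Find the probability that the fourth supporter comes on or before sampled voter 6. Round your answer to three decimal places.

0.565

Finishing within 6 sampled voters ⇔ at least 4 successes in the first 6. With X ~ Binomial(6, 0.61), P(Y ≤ 6) = 1 − P(X ≤ 3).
  k=0: C(6,0)·0.61^0·0.39^6 = 0.00352
  k=1: C(6,1)·0.61^1·0.39^5 = 0.03302
  k=2: C(6,2)·0.61^2·0.39^4 = 0.12912
  k=3: C(6,3)·0.61^3·0.39^3 = 0.26929
1 − 0.43495 = 0.56505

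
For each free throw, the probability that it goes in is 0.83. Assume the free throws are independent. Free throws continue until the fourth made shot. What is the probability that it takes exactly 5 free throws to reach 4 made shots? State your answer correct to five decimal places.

0.32272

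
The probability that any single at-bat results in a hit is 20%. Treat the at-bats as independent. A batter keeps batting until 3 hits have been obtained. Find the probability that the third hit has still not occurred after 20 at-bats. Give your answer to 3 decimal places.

Needing more than 20 at-bats ⇔ fewer than 3 successes in the first 20. With X ~ Binomial(20, 0.20), P(Y > 20) = P(X ≤ 2).
  k=0: C(20,0)·0.20^0·0.80^20 = 0.01153
  k=1: C(20,1)·0.20^1·0.80^19 = 0.05765
  k=2: C(20,2)·0.20^2·0.80^18 = 0.13691
P(X ≤ 2) = 0.20608

0.206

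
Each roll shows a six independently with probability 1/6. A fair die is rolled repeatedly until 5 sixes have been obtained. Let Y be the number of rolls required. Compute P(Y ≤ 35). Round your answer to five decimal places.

Finishing within 35 rolls ⇔ at least 5 successes in the first 35. With X ~ Binomial(35, 0.166667), P(Y ≤ 35) = 1 − P(X ≤ 4).
  k=0: C(35,0)·0.166667^0·0.833333^35 = 0.0016930
  k=1: C(35,1)·0.166667^1·0.833333^34 = 0.0118510
  k=2: C(35,2)·0.166667^2·0.833333^33 = 0.0402933
  k=3: C(35,3)·0.166667^3·0.833333^32 = 0.0886454
  k=4: C(35,4)·0.166667^4·0.833333^31 = 0.1418326
1 − 0.2843153 = 0.7156847

0.71568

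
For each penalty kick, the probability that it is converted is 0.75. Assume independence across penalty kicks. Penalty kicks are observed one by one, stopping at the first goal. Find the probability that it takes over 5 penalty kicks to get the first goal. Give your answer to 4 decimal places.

0.0010

Y = number of penalty kicks to the first success; geometric, p = 0.75.
P(Y > 5) = P(first 5 all fail) = (1−p)^5 = 0.000977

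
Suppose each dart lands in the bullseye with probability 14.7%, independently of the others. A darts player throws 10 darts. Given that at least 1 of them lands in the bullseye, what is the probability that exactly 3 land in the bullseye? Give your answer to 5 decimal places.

X ~ Binomial(10, 0.147). Want P(X=3 | X≥1) = P(X=3) / P(X≥1).
P(X=3) = C(10,3)·0.147^3·0.853^7 = 0.1252496
P(X≥1) = 1 − 0.2039343 = 0.7960657
Ratio = 0.1252496 / 0.7960657 = 0.1573358

0.15734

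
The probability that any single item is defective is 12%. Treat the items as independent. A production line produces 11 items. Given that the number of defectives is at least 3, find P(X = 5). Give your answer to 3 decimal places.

X ~ Binomial(11, 0.12). Want P(X=5 | X≥3) = P(X=5) / P(X≥3).
P(X=5) = C(11,5)·0.12^5·0.88^6 = 0.00534
P(X≥3) = 1 − 0.24508 − 0.36762 − 0.25065 = 0.13665
Ratio = 0.00534 / 0.13665 = 0.03907

0.039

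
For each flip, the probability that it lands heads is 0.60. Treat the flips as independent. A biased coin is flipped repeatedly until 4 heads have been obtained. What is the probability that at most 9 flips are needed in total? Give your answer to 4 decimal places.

0.9006

Finishing within 9 flips ⇔ at least 4 successes in the first 9. With X ~ Binomial(9, 0.60), P(Y ≤ 9) = 1 − P(X ≤ 3).
  k=0: C(9,0)·0.60^0·0.40^9 = 0.000262
  k=1: C(9,1)·0.60^1·0.40^8 = 0.003539
  k=2: C(9,2)·0.60^2·0.40^7 = 0.021234
  k=3: C(9,3)·0.60^3·0.40^6 = 0.074318
1 − 0.099353 = 0.900647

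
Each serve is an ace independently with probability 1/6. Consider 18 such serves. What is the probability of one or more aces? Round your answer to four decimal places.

0.9624

P(at least one) = 1 − P(none) = 1 − (1 − 0.166667)^18
= 1 − 0.037561 = 0.962439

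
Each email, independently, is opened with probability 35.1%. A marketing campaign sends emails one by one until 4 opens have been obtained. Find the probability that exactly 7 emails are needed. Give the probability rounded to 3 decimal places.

0.083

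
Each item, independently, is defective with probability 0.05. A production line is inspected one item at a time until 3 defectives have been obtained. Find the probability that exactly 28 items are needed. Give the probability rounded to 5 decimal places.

Y = trial on which the third success occurs; negative binomial, r=3, p=0.05.
P(Y=28) = C(27,2) · p^3 · (1−p)^25
= 351 · 0.000125 · 0.27739 = 0.0121705

0.01217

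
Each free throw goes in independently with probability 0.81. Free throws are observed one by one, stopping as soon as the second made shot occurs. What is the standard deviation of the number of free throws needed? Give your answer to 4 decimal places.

0.7610

Y = total free throws until the second success; negative binomial with r=2, p=0.81.
SD(Y) = √[r(1−p)/p²] = √(0.579180) = 0.761039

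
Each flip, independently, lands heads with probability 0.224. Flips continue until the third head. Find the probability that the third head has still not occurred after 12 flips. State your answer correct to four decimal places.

Needing more than 12 flips ⇔ fewer than 3 successes in the first 12. With X ~ Binomial(12, 0.224), P(Y > 12) = P(X ≤ 2).
  k=0: C(12,0)·0.224^0·0.776^12 = 0.047680
  k=1: C(12,1)·0.224^1·0.776^11 = 0.165161
  k=2: C(12,2)·0.224^2·0.776^10 = 0.262215
P(X ≤ 2) = 0.475057

0.4751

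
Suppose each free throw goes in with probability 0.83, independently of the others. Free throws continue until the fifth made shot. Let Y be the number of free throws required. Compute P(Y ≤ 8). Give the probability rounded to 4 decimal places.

Finishing within 8 free throws ⇔ at least 5 successes in the first 8. With X ~ Binomial(8, 0.83), P(Y ≤ 8) = 1 − P(X ≤ 4).
  k=0: C(8,0)·0.83^0·0.17^8 = 0.000001
  k=1: C(8,1)·0.83^1·0.17^7 = 0.000027
  k=2: C(8,2)·0.83^2·0.17^6 = 0.000466
  k=3: C(8,3)·0.83^3·0.17^5 = 0.004546
  k=4: C(8,4)·0.83^4·0.17^4 = 0.027746
1 − 0.032786 = 0.967214

0.9672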